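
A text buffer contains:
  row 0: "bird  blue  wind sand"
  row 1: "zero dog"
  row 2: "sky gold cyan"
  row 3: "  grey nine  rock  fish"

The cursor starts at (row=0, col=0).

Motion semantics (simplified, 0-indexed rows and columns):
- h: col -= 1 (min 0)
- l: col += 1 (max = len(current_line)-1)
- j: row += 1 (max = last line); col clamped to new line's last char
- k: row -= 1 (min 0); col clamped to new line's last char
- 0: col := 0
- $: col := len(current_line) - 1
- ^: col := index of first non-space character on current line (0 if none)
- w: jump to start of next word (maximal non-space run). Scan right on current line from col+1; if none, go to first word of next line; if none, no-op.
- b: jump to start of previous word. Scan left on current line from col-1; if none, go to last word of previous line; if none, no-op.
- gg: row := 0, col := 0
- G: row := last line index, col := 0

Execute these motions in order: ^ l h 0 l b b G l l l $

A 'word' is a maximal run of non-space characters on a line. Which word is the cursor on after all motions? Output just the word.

Answer: fish

Derivation:
After 1 (^): row=0 col=0 char='b'
After 2 (l): row=0 col=1 char='i'
After 3 (h): row=0 col=0 char='b'
After 4 (0): row=0 col=0 char='b'
After 5 (l): row=0 col=1 char='i'
After 6 (b): row=0 col=0 char='b'
After 7 (b): row=0 col=0 char='b'
After 8 (G): row=3 col=0 char='_'
After 9 (l): row=3 col=1 char='_'
After 10 (l): row=3 col=2 char='g'
After 11 (l): row=3 col=3 char='r'
After 12 ($): row=3 col=22 char='h'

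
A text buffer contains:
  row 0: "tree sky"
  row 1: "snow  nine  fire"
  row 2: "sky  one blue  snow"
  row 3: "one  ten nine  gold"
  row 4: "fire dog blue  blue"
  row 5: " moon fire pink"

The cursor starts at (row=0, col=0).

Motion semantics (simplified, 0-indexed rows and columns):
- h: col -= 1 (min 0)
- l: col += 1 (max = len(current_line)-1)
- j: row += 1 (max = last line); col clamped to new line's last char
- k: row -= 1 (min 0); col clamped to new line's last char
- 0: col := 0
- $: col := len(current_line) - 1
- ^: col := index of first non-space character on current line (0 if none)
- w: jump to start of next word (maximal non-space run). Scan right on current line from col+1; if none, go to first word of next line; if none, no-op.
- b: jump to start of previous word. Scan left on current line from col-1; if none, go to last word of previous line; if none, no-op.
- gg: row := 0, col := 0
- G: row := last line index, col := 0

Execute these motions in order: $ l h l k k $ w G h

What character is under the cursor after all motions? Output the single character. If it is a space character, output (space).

Answer: (space)

Derivation:
After 1 ($): row=0 col=7 char='y'
After 2 (l): row=0 col=7 char='y'
After 3 (h): row=0 col=6 char='k'
After 4 (l): row=0 col=7 char='y'
After 5 (k): row=0 col=7 char='y'
After 6 (k): row=0 col=7 char='y'
After 7 ($): row=0 col=7 char='y'
After 8 (w): row=1 col=0 char='s'
After 9 (G): row=5 col=0 char='_'
After 10 (h): row=5 col=0 char='_'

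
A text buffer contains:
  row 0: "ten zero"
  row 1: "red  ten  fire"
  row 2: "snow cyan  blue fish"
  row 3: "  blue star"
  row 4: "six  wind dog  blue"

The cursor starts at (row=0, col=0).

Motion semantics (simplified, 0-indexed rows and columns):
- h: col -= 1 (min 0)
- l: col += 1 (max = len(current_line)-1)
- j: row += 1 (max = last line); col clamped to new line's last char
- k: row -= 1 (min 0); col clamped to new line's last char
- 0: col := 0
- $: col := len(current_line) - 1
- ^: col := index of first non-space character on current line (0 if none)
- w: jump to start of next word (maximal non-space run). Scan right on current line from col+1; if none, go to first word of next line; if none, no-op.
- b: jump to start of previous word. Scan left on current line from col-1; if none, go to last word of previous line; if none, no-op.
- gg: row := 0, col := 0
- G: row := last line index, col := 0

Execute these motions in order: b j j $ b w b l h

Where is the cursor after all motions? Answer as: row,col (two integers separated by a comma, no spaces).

Answer: 2,16

Derivation:
After 1 (b): row=0 col=0 char='t'
After 2 (j): row=1 col=0 char='r'
After 3 (j): row=2 col=0 char='s'
After 4 ($): row=2 col=19 char='h'
After 5 (b): row=2 col=16 char='f'
After 6 (w): row=3 col=2 char='b'
After 7 (b): row=2 col=16 char='f'
After 8 (l): row=2 col=17 char='i'
After 9 (h): row=2 col=16 char='f'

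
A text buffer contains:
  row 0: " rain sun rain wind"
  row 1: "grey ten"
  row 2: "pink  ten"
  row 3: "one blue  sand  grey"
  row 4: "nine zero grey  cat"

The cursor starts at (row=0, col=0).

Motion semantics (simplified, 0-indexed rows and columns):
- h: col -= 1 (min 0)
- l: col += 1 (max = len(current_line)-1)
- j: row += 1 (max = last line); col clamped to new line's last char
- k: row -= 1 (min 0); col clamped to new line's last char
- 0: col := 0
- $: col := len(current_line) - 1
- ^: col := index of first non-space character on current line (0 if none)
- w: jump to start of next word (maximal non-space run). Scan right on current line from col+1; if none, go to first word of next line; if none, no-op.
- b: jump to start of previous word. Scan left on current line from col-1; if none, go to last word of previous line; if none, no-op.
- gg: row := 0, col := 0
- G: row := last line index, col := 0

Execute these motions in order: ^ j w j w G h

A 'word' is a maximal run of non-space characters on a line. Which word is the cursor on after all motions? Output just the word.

Answer: nine

Derivation:
After 1 (^): row=0 col=1 char='r'
After 2 (j): row=1 col=1 char='r'
After 3 (w): row=1 col=5 char='t'
After 4 (j): row=2 col=5 char='_'
After 5 (w): row=2 col=6 char='t'
After 6 (G): row=4 col=0 char='n'
After 7 (h): row=4 col=0 char='n'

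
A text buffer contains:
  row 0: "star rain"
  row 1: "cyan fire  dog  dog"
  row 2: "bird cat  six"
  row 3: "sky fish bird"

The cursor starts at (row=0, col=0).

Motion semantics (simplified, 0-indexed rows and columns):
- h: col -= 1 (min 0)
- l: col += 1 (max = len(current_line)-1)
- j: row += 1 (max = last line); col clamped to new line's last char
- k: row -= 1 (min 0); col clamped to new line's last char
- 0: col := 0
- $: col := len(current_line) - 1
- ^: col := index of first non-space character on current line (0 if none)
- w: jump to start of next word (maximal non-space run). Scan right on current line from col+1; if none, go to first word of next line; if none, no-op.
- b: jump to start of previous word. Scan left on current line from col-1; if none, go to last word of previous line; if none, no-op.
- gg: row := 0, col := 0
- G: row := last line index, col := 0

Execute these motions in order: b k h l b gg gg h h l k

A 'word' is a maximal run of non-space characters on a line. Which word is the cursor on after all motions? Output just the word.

Answer: star

Derivation:
After 1 (b): row=0 col=0 char='s'
After 2 (k): row=0 col=0 char='s'
After 3 (h): row=0 col=0 char='s'
After 4 (l): row=0 col=1 char='t'
After 5 (b): row=0 col=0 char='s'
After 6 (gg): row=0 col=0 char='s'
After 7 (gg): row=0 col=0 char='s'
After 8 (h): row=0 col=0 char='s'
After 9 (h): row=0 col=0 char='s'
After 10 (l): row=0 col=1 char='t'
After 11 (k): row=0 col=1 char='t'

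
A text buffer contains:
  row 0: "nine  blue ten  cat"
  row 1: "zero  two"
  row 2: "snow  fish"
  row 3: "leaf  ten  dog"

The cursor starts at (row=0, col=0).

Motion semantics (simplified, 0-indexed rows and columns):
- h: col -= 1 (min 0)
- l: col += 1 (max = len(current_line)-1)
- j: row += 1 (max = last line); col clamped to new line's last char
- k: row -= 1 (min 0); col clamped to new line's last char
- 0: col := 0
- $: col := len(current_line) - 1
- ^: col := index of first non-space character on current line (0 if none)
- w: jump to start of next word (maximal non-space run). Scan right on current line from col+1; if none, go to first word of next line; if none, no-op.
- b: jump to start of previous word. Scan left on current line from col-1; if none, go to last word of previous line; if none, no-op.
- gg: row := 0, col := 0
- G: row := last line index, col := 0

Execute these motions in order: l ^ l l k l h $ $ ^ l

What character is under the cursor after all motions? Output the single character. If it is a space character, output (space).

After 1 (l): row=0 col=1 char='i'
After 2 (^): row=0 col=0 char='n'
After 3 (l): row=0 col=1 char='i'
After 4 (l): row=0 col=2 char='n'
After 5 (k): row=0 col=2 char='n'
After 6 (l): row=0 col=3 char='e'
After 7 (h): row=0 col=2 char='n'
After 8 ($): row=0 col=18 char='t'
After 9 ($): row=0 col=18 char='t'
After 10 (^): row=0 col=0 char='n'
After 11 (l): row=0 col=1 char='i'

Answer: i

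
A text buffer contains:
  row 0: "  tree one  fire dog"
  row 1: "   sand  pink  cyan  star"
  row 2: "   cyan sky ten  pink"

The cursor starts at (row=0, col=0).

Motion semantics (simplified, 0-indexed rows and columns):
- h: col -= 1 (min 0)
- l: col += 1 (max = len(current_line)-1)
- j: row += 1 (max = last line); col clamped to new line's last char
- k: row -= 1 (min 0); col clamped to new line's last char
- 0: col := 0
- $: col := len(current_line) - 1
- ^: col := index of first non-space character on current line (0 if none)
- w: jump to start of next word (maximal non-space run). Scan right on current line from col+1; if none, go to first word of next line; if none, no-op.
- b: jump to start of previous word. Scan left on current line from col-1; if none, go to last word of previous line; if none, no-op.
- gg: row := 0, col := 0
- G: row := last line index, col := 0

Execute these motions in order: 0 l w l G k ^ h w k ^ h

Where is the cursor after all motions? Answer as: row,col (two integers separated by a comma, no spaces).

After 1 (0): row=0 col=0 char='_'
After 2 (l): row=0 col=1 char='_'
After 3 (w): row=0 col=2 char='t'
After 4 (l): row=0 col=3 char='r'
After 5 (G): row=2 col=0 char='_'
After 6 (k): row=1 col=0 char='_'
After 7 (^): row=1 col=3 char='s'
After 8 (h): row=1 col=2 char='_'
After 9 (w): row=1 col=3 char='s'
After 10 (k): row=0 col=3 char='r'
After 11 (^): row=0 col=2 char='t'
After 12 (h): row=0 col=1 char='_'

Answer: 0,1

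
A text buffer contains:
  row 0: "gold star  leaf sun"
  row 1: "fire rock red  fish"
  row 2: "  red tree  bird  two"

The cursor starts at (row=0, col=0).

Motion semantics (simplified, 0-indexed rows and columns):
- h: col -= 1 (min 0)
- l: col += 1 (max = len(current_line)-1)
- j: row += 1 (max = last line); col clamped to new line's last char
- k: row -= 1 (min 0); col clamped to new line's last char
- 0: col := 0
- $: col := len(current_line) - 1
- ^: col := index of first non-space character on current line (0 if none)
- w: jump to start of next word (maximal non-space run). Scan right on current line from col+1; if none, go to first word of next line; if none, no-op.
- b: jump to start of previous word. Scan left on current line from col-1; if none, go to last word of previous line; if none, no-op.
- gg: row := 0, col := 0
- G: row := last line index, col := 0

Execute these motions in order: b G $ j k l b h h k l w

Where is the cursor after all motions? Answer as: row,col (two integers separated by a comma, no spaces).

Answer: 0,16

Derivation:
After 1 (b): row=0 col=0 char='g'
After 2 (G): row=2 col=0 char='_'
After 3 ($): row=2 col=20 char='o'
After 4 (j): row=2 col=20 char='o'
After 5 (k): row=1 col=18 char='h'
After 6 (l): row=1 col=18 char='h'
After 7 (b): row=1 col=15 char='f'
After 8 (h): row=1 col=14 char='_'
After 9 (h): row=1 col=13 char='_'
After 10 (k): row=0 col=13 char='a'
After 11 (l): row=0 col=14 char='f'
After 12 (w): row=0 col=16 char='s'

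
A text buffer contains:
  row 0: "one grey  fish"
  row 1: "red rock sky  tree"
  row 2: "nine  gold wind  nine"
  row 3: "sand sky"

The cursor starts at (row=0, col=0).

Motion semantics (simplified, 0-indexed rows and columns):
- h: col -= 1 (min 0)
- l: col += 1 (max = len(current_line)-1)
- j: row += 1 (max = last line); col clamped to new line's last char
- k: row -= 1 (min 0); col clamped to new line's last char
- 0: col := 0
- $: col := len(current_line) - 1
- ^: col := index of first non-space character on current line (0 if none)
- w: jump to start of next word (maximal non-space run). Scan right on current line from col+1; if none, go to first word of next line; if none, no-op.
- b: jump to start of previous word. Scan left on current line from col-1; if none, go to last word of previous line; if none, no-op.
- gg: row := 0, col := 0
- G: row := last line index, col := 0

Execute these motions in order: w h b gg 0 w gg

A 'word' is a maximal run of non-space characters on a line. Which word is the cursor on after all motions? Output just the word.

Answer: one

Derivation:
After 1 (w): row=0 col=4 char='g'
After 2 (h): row=0 col=3 char='_'
After 3 (b): row=0 col=0 char='o'
After 4 (gg): row=0 col=0 char='o'
After 5 (0): row=0 col=0 char='o'
After 6 (w): row=0 col=4 char='g'
After 7 (gg): row=0 col=0 char='o'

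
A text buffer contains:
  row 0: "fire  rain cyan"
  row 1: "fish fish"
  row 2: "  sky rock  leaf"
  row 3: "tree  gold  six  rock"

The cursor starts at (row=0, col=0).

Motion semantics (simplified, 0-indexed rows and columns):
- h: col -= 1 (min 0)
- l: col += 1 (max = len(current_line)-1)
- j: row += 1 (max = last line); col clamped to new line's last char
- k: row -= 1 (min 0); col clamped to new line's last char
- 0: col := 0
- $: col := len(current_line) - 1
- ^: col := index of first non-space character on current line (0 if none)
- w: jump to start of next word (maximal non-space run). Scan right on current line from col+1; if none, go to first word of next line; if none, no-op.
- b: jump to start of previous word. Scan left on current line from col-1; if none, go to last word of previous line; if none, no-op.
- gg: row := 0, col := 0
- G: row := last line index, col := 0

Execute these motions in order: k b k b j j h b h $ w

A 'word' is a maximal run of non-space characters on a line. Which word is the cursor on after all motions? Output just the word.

Answer: sky

Derivation:
After 1 (k): row=0 col=0 char='f'
After 2 (b): row=0 col=0 char='f'
After 3 (k): row=0 col=0 char='f'
After 4 (b): row=0 col=0 char='f'
After 5 (j): row=1 col=0 char='f'
After 6 (j): row=2 col=0 char='_'
After 7 (h): row=2 col=0 char='_'
After 8 (b): row=1 col=5 char='f'
After 9 (h): row=1 col=4 char='_'
After 10 ($): row=1 col=8 char='h'
After 11 (w): row=2 col=2 char='s'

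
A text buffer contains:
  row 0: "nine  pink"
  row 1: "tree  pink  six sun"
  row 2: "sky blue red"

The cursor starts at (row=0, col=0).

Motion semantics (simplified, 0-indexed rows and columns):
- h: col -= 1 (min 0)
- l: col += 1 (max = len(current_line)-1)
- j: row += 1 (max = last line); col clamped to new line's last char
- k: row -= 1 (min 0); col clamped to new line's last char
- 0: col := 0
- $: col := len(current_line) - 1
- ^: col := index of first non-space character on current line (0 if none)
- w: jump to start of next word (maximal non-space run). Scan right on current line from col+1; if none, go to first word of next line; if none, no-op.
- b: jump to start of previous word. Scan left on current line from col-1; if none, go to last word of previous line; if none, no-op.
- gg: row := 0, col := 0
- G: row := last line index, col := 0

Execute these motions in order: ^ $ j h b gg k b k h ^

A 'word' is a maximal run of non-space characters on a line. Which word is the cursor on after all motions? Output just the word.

After 1 (^): row=0 col=0 char='n'
After 2 ($): row=0 col=9 char='k'
After 3 (j): row=1 col=9 char='k'
After 4 (h): row=1 col=8 char='n'
After 5 (b): row=1 col=6 char='p'
After 6 (gg): row=0 col=0 char='n'
After 7 (k): row=0 col=0 char='n'
After 8 (b): row=0 col=0 char='n'
After 9 (k): row=0 col=0 char='n'
After 10 (h): row=0 col=0 char='n'
After 11 (^): row=0 col=0 char='n'

Answer: nine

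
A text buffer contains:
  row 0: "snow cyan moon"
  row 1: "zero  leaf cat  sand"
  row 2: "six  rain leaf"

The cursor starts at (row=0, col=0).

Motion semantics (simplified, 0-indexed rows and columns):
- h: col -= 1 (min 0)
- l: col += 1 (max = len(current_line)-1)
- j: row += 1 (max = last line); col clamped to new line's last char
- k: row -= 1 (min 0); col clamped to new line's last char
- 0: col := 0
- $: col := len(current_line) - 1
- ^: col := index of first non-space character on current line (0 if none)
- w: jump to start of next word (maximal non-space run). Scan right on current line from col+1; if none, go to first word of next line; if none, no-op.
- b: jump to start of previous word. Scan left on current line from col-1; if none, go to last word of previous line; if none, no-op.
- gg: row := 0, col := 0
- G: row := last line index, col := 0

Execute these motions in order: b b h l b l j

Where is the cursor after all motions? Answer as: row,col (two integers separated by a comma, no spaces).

After 1 (b): row=0 col=0 char='s'
After 2 (b): row=0 col=0 char='s'
After 3 (h): row=0 col=0 char='s'
After 4 (l): row=0 col=1 char='n'
After 5 (b): row=0 col=0 char='s'
After 6 (l): row=0 col=1 char='n'
After 7 (j): row=1 col=1 char='e'

Answer: 1,1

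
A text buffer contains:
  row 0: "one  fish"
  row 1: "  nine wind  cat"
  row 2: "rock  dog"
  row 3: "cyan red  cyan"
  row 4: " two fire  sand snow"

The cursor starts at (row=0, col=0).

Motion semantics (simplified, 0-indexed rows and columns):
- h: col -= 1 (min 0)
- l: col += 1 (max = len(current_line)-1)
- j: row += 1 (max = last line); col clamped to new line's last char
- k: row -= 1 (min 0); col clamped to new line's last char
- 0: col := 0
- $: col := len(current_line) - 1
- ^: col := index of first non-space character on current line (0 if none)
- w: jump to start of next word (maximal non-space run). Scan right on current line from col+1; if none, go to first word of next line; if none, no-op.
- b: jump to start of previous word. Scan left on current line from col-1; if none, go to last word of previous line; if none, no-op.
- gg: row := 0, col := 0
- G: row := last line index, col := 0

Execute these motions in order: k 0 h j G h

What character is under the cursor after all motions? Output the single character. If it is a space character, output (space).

After 1 (k): row=0 col=0 char='o'
After 2 (0): row=0 col=0 char='o'
After 3 (h): row=0 col=0 char='o'
After 4 (j): row=1 col=0 char='_'
After 5 (G): row=4 col=0 char='_'
After 6 (h): row=4 col=0 char='_'

Answer: (space)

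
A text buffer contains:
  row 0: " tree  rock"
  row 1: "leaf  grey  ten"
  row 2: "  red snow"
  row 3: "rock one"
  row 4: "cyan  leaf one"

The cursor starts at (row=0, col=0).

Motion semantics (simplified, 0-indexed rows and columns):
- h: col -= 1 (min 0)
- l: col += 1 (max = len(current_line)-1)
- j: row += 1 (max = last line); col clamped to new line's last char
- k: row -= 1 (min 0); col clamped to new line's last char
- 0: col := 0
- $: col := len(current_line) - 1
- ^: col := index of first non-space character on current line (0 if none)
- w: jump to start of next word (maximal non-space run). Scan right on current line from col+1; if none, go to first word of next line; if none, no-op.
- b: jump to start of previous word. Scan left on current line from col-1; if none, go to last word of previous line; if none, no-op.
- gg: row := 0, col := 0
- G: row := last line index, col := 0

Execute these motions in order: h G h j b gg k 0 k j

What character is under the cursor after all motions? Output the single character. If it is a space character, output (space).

After 1 (h): row=0 col=0 char='_'
After 2 (G): row=4 col=0 char='c'
After 3 (h): row=4 col=0 char='c'
After 4 (j): row=4 col=0 char='c'
After 5 (b): row=3 col=5 char='o'
After 6 (gg): row=0 col=0 char='_'
After 7 (k): row=0 col=0 char='_'
After 8 (0): row=0 col=0 char='_'
After 9 (k): row=0 col=0 char='_'
After 10 (j): row=1 col=0 char='l'

Answer: l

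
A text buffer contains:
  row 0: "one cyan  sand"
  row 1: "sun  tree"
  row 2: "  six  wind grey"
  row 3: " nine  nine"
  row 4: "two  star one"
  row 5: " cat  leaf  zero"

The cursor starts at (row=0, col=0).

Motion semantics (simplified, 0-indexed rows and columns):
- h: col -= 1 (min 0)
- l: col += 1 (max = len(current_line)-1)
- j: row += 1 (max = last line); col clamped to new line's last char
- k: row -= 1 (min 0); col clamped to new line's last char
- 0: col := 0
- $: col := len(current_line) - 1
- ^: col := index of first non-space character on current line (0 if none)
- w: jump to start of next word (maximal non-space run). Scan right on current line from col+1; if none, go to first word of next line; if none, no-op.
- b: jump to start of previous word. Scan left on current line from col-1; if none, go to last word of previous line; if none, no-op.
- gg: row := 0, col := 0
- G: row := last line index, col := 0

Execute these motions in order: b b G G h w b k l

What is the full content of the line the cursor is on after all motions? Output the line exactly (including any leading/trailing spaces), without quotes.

After 1 (b): row=0 col=0 char='o'
After 2 (b): row=0 col=0 char='o'
After 3 (G): row=5 col=0 char='_'
After 4 (G): row=5 col=0 char='_'
After 5 (h): row=5 col=0 char='_'
After 6 (w): row=5 col=1 char='c'
After 7 (b): row=4 col=10 char='o'
After 8 (k): row=3 col=10 char='e'
After 9 (l): row=3 col=10 char='e'

Answer:  nine  nine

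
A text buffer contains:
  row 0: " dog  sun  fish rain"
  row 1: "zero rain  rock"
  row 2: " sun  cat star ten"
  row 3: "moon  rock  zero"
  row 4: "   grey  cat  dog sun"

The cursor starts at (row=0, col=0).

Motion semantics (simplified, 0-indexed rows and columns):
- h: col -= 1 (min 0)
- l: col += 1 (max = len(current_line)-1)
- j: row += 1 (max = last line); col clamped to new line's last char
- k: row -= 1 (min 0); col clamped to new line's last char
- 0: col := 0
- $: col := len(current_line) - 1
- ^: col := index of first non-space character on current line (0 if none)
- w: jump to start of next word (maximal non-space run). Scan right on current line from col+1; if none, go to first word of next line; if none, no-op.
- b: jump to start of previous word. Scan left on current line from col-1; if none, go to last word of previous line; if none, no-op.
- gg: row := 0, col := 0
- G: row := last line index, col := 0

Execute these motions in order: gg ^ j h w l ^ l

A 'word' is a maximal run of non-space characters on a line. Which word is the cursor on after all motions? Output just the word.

After 1 (gg): row=0 col=0 char='_'
After 2 (^): row=0 col=1 char='d'
After 3 (j): row=1 col=1 char='e'
After 4 (h): row=1 col=0 char='z'
After 5 (w): row=1 col=5 char='r'
After 6 (l): row=1 col=6 char='a'
After 7 (^): row=1 col=0 char='z'
After 8 (l): row=1 col=1 char='e'

Answer: zero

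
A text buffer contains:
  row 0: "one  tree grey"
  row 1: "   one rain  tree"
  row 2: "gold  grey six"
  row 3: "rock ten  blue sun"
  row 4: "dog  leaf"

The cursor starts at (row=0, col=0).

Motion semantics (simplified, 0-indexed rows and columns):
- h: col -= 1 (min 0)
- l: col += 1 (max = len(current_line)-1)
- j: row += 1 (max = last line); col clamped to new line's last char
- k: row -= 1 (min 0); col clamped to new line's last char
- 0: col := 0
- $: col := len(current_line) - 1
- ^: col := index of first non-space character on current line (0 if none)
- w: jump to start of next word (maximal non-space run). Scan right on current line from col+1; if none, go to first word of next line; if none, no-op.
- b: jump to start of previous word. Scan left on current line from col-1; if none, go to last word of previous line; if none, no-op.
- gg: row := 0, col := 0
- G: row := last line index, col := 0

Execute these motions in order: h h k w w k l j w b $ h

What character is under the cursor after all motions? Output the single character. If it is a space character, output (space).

Answer: e

Derivation:
After 1 (h): row=0 col=0 char='o'
After 2 (h): row=0 col=0 char='o'
After 3 (k): row=0 col=0 char='o'
After 4 (w): row=0 col=5 char='t'
After 5 (w): row=0 col=10 char='g'
After 6 (k): row=0 col=10 char='g'
After 7 (l): row=0 col=11 char='r'
After 8 (j): row=1 col=11 char='_'
After 9 (w): row=1 col=13 char='t'
After 10 (b): row=1 col=7 char='r'
After 11 ($): row=1 col=16 char='e'
After 12 (h): row=1 col=15 char='e'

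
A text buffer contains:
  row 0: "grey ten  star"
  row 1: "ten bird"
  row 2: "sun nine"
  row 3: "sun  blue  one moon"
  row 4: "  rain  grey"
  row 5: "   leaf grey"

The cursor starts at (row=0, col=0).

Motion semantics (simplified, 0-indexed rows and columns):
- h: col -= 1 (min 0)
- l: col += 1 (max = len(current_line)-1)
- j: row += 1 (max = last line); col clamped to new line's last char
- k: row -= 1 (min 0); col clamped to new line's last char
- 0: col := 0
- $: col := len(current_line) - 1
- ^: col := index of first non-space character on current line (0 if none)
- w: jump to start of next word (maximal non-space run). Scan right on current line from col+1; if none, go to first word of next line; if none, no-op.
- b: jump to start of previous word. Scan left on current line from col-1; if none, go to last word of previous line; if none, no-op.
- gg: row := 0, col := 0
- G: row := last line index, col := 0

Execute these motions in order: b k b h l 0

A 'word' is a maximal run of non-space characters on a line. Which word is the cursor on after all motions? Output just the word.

Answer: grey

Derivation:
After 1 (b): row=0 col=0 char='g'
After 2 (k): row=0 col=0 char='g'
After 3 (b): row=0 col=0 char='g'
After 4 (h): row=0 col=0 char='g'
After 5 (l): row=0 col=1 char='r'
After 6 (0): row=0 col=0 char='g'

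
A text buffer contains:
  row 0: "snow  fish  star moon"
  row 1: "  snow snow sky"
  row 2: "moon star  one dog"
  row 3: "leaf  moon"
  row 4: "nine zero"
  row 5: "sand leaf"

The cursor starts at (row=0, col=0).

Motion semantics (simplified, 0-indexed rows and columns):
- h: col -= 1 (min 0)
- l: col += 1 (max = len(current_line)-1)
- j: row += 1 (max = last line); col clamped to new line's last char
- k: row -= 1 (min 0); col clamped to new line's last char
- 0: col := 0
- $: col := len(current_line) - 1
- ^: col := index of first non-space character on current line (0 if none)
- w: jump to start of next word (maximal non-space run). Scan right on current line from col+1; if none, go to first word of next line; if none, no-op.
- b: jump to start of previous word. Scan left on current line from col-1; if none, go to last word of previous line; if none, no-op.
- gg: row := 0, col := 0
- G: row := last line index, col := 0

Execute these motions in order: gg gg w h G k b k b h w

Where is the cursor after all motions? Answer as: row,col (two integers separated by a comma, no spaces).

After 1 (gg): row=0 col=0 char='s'
After 2 (gg): row=0 col=0 char='s'
After 3 (w): row=0 col=6 char='f'
After 4 (h): row=0 col=5 char='_'
After 5 (G): row=5 col=0 char='s'
After 6 (k): row=4 col=0 char='n'
After 7 (b): row=3 col=6 char='m'
After 8 (k): row=2 col=6 char='t'
After 9 (b): row=2 col=5 char='s'
After 10 (h): row=2 col=4 char='_'
After 11 (w): row=2 col=5 char='s'

Answer: 2,5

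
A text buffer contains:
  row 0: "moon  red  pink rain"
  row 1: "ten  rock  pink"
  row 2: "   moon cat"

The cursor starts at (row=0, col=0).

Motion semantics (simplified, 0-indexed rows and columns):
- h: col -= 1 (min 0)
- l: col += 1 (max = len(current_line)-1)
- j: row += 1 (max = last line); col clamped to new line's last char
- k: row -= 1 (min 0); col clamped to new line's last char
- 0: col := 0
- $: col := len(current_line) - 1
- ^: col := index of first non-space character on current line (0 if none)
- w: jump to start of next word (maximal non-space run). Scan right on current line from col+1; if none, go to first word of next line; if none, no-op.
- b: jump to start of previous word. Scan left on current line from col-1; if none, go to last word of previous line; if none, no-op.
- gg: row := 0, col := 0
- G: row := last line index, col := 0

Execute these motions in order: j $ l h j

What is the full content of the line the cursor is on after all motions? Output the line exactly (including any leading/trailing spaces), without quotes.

Answer:    moon cat

Derivation:
After 1 (j): row=1 col=0 char='t'
After 2 ($): row=1 col=14 char='k'
After 3 (l): row=1 col=14 char='k'
After 4 (h): row=1 col=13 char='n'
After 5 (j): row=2 col=10 char='t'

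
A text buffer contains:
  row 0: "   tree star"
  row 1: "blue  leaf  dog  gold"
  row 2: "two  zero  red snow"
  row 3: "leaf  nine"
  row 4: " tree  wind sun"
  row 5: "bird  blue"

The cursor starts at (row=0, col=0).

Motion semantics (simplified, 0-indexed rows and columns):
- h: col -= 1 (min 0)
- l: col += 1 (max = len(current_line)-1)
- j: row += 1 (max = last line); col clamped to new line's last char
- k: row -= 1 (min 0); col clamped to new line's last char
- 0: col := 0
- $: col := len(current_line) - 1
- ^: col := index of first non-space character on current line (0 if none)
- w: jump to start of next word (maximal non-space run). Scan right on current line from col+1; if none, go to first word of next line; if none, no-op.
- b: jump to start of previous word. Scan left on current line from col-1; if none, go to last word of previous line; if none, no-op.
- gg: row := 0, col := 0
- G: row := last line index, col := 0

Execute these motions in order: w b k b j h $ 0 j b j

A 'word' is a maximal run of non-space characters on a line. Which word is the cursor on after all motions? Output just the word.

Answer: snow

Derivation:
After 1 (w): row=0 col=3 char='t'
After 2 (b): row=0 col=3 char='t'
After 3 (k): row=0 col=3 char='t'
After 4 (b): row=0 col=3 char='t'
After 5 (j): row=1 col=3 char='e'
After 6 (h): row=1 col=2 char='u'
After 7 ($): row=1 col=20 char='d'
After 8 (0): row=1 col=0 char='b'
After 9 (j): row=2 col=0 char='t'
After 10 (b): row=1 col=17 char='g'
After 11 (j): row=2 col=17 char='o'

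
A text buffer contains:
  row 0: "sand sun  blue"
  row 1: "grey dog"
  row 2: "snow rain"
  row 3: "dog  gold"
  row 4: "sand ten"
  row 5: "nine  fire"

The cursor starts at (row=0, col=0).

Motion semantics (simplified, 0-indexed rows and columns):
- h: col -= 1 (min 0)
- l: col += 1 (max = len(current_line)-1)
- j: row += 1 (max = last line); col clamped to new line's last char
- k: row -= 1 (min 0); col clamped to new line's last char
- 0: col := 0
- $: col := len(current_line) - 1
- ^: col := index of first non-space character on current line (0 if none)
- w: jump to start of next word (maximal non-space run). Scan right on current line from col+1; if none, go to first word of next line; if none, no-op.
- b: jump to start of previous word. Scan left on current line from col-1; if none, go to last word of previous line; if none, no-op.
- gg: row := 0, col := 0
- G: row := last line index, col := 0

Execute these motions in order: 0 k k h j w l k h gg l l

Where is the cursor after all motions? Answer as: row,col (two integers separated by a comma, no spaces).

Answer: 0,2

Derivation:
After 1 (0): row=0 col=0 char='s'
After 2 (k): row=0 col=0 char='s'
After 3 (k): row=0 col=0 char='s'
After 4 (h): row=0 col=0 char='s'
After 5 (j): row=1 col=0 char='g'
After 6 (w): row=1 col=5 char='d'
After 7 (l): row=1 col=6 char='o'
After 8 (k): row=0 col=6 char='u'
After 9 (h): row=0 col=5 char='s'
After 10 (gg): row=0 col=0 char='s'
After 11 (l): row=0 col=1 char='a'
After 12 (l): row=0 col=2 char='n'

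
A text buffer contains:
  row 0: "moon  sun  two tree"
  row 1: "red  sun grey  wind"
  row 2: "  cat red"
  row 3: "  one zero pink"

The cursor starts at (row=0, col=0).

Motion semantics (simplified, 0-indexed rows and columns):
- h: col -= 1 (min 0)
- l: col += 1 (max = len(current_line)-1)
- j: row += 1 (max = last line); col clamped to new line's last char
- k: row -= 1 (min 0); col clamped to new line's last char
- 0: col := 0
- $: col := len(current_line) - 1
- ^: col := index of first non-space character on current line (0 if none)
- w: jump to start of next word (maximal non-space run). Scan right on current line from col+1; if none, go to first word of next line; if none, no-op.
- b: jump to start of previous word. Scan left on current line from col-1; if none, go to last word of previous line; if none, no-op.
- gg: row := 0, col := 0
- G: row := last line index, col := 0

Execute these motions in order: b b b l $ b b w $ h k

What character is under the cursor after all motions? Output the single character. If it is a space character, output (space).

Answer: e

Derivation:
After 1 (b): row=0 col=0 char='m'
After 2 (b): row=0 col=0 char='m'
After 3 (b): row=0 col=0 char='m'
After 4 (l): row=0 col=1 char='o'
After 5 ($): row=0 col=18 char='e'
After 6 (b): row=0 col=15 char='t'
After 7 (b): row=0 col=11 char='t'
After 8 (w): row=0 col=15 char='t'
After 9 ($): row=0 col=18 char='e'
After 10 (h): row=0 col=17 char='e'
After 11 (k): row=0 col=17 char='e'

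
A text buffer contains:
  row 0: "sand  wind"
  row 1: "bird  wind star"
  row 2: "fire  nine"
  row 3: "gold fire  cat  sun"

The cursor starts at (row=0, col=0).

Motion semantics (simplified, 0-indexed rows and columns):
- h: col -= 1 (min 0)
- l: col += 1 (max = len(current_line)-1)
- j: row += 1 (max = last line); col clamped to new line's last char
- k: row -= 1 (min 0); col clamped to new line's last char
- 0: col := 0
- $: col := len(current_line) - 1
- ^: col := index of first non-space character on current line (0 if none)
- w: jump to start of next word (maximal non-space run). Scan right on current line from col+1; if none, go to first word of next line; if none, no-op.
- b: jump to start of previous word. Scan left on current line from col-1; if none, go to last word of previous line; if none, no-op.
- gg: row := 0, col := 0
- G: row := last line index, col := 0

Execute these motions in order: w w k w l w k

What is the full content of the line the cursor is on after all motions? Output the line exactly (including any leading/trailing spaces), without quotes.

Answer: sand  wind

Derivation:
After 1 (w): row=0 col=6 char='w'
After 2 (w): row=1 col=0 char='b'
After 3 (k): row=0 col=0 char='s'
After 4 (w): row=0 col=6 char='w'
After 5 (l): row=0 col=7 char='i'
After 6 (w): row=1 col=0 char='b'
After 7 (k): row=0 col=0 char='s'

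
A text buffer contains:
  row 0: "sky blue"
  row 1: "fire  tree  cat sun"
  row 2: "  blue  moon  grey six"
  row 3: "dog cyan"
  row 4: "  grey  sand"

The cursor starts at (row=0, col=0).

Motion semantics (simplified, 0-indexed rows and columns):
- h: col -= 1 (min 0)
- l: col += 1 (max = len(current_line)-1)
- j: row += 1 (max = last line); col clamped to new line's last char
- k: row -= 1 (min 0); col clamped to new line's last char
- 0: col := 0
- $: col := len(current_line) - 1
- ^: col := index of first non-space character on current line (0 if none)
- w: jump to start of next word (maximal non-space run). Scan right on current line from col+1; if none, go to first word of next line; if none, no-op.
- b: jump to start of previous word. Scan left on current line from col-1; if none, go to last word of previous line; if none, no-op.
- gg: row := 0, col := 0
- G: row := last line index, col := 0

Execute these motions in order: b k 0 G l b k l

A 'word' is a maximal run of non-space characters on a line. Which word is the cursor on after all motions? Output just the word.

After 1 (b): row=0 col=0 char='s'
After 2 (k): row=0 col=0 char='s'
After 3 (0): row=0 col=0 char='s'
After 4 (G): row=4 col=0 char='_'
After 5 (l): row=4 col=1 char='_'
After 6 (b): row=3 col=4 char='c'
After 7 (k): row=2 col=4 char='u'
After 8 (l): row=2 col=5 char='e'

Answer: blue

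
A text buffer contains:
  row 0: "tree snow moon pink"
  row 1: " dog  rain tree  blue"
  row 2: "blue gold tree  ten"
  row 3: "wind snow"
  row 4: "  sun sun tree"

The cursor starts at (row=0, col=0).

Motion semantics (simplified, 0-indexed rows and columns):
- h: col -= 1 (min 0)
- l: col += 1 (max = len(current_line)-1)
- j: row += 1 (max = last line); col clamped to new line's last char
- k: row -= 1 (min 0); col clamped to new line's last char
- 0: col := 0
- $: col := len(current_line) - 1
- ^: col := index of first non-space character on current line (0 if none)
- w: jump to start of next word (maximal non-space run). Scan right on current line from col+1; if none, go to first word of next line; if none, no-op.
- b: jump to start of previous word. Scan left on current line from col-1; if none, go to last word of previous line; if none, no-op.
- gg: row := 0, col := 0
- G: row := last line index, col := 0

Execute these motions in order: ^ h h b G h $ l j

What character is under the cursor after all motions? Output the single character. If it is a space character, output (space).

Answer: e

Derivation:
After 1 (^): row=0 col=0 char='t'
After 2 (h): row=0 col=0 char='t'
After 3 (h): row=0 col=0 char='t'
After 4 (b): row=0 col=0 char='t'
After 5 (G): row=4 col=0 char='_'
After 6 (h): row=4 col=0 char='_'
After 7 ($): row=4 col=13 char='e'
After 8 (l): row=4 col=13 char='e'
After 9 (j): row=4 col=13 char='e'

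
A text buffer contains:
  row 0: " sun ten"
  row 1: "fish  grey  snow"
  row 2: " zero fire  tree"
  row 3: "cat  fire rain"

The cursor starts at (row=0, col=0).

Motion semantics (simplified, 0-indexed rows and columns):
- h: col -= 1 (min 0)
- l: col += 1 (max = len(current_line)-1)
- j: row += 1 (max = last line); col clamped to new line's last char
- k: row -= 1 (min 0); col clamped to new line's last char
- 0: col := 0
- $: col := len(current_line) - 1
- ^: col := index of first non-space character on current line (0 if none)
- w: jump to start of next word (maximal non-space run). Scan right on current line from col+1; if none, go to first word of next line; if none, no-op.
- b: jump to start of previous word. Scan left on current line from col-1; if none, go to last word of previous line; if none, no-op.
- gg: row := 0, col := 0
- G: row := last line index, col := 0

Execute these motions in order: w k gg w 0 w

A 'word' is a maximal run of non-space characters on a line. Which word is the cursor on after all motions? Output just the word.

After 1 (w): row=0 col=1 char='s'
After 2 (k): row=0 col=1 char='s'
After 3 (gg): row=0 col=0 char='_'
After 4 (w): row=0 col=1 char='s'
After 5 (0): row=0 col=0 char='_'
After 6 (w): row=0 col=1 char='s'

Answer: sun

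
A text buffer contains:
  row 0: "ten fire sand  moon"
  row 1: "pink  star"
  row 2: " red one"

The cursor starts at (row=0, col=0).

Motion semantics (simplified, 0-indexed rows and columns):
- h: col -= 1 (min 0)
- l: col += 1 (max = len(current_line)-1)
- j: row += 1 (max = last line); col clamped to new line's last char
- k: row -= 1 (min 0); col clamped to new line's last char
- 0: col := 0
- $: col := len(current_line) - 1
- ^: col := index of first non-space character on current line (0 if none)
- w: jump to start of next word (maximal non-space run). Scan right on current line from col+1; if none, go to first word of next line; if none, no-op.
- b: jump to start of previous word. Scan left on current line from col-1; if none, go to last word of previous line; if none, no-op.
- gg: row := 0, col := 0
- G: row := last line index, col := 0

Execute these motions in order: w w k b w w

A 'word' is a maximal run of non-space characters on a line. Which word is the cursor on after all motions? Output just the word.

Answer: moon

Derivation:
After 1 (w): row=0 col=4 char='f'
After 2 (w): row=0 col=9 char='s'
After 3 (k): row=0 col=9 char='s'
After 4 (b): row=0 col=4 char='f'
After 5 (w): row=0 col=9 char='s'
After 6 (w): row=0 col=15 char='m'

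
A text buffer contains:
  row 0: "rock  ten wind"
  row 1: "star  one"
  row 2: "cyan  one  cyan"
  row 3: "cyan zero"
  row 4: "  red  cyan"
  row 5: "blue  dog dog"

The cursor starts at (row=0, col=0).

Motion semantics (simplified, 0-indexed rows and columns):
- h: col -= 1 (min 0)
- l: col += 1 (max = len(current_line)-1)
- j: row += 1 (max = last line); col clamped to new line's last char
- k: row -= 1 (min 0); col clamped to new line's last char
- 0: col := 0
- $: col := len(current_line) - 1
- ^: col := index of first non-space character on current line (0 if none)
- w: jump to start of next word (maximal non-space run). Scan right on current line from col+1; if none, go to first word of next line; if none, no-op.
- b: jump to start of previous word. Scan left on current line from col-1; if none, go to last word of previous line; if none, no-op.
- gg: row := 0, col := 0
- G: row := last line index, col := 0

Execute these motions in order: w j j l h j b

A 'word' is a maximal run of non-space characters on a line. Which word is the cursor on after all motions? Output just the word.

Answer: zero

Derivation:
After 1 (w): row=0 col=6 char='t'
After 2 (j): row=1 col=6 char='o'
After 3 (j): row=2 col=6 char='o'
After 4 (l): row=2 col=7 char='n'
After 5 (h): row=2 col=6 char='o'
After 6 (j): row=3 col=6 char='e'
After 7 (b): row=3 col=5 char='z'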